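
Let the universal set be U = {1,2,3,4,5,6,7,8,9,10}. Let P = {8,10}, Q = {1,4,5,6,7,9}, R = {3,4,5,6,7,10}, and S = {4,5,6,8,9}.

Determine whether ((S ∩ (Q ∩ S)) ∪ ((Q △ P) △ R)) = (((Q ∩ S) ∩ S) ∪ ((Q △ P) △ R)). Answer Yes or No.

Yes

Q ∩ S = {4,5,6,9}
S ∩ (Q ∩ S) = {4,5,6,9}
Q △ P = {1,4,5,6,7,8,9,10}
(Q △ P) △ R = {1,3,8,9}
(S ∩ (Q ∩ S)) ∪ ((Q △ P) △ R) = {1,3,4,5,6,8,9}
(Q ∩ S) ∩ S = {4,5,6,9}
((Q ∩ S) ∩ S) ∪ ((Q △ P) △ R) = {1,3,4,5,6,8,9}
Both equal {1,3,4,5,6,8,9}, so (S ∩ (Q ∩ S)) ∪ ((Q △ P) △ R) = ((Q ∩ S) ∩ S) ∪ ((Q △ P) △ R).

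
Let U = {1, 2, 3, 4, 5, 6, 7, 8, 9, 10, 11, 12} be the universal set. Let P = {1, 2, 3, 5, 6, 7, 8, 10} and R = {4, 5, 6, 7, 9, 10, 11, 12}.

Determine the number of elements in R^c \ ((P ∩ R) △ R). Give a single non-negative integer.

R^c = {1, 2, 3, 8}
P ∩ R = {5, 6, 7, 10}
(P ∩ R) △ R = {4, 9, 11, 12}
R^c \ ((P ∩ R) △ R) = {1, 2, 3, 8}
|R^c \ ((P ∩ R) △ R)| = 4

4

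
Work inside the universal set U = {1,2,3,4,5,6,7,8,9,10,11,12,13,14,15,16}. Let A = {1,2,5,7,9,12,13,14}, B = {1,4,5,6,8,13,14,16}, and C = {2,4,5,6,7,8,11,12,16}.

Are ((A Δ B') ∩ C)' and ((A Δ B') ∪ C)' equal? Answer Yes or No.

No

B' = {2,3,7,9,10,11,12,15}
A Δ B' = {1,3,5,10,11,13,14,15}
(A Δ B') ∩ C = {5,11}
((A Δ B') ∩ C)' = {1,2,3,4,6,7,8,9,10,12,13,14,15,16}
(A Δ B') ∪ C = {1,2,3,4,5,6,7,8,10,11,12,13,14,15,16}
((A Δ B') ∪ C)' = {9}
1 ∈ ((A Δ B') ∩ C)' but 1 ∉ ((A Δ B') ∪ C)', so they differ.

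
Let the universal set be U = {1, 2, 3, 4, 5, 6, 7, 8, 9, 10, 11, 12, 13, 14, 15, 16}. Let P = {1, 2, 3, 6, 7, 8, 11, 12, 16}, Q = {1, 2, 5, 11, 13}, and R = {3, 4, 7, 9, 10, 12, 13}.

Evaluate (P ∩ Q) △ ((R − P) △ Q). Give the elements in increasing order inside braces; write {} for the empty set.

P ∩ Q = {1, 2, 11}
R − P = {4, 9, 10, 13}
(R − P) △ Q = {1, 2, 4, 5, 9, 10, 11}
(P ∩ Q) △ ((R − P) △ Q) = {4, 5, 9, 10}

{4, 5, 9, 10}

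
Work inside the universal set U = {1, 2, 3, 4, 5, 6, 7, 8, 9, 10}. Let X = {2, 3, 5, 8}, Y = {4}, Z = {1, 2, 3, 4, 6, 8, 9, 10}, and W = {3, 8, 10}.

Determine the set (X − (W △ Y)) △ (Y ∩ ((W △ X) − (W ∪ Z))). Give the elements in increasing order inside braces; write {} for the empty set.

W △ Y = {3, 4, 8, 10}
X − (W △ Y) = {2, 5}
W △ X = {2, 5, 10}
W ∪ Z = {1, 2, 3, 4, 6, 8, 9, 10}
(W △ X) − (W ∪ Z) = {5}
Y ∩ ((W △ X) − (W ∪ Z)) = {}
(X − (W △ Y)) △ (Y ∩ ((W △ X) − (W ∪ Z))) = {2, 5}

{2, 5}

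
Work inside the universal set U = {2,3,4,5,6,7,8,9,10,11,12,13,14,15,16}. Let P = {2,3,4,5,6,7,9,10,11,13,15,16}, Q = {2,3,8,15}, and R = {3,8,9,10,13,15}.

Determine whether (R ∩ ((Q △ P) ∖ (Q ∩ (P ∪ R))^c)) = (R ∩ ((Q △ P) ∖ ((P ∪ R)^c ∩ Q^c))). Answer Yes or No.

Q △ P = {4,5,6,7,8,9,10,11,13,16}
P ∪ R = {2,3,4,5,6,7,8,9,10,11,13,15,16}
Q ∩ (P ∪ R) = {2,3,8,15}
(Q ∩ (P ∪ R))^c = {4,5,6,7,9,10,11,12,13,14,16}
(Q △ P) ∖ (Q ∩ (P ∪ R))^c = {8}
R ∩ ((Q △ P) ∖ (Q ∩ (P ∪ R))^c) = {8}
(P ∪ R)^c = {12,14}
Q^c = {4,5,6,7,9,10,11,12,13,14,16}
(P ∪ R)^c ∩ Q^c = {12,14}
(Q △ P) ∖ ((P ∪ R)^c ∩ Q^c) = {4,5,6,7,8,9,10,11,13,16}
R ∩ ((Q △ P) ∖ ((P ∪ R)^c ∩ Q^c)) = {8,9,10,13}
9 ∈ R ∩ ((Q △ P) ∖ ((P ∪ R)^c ∩ Q^c)) but 9 ∉ R ∩ ((Q △ P) ∖ (Q ∩ (P ∪ R))^c), so they differ.

No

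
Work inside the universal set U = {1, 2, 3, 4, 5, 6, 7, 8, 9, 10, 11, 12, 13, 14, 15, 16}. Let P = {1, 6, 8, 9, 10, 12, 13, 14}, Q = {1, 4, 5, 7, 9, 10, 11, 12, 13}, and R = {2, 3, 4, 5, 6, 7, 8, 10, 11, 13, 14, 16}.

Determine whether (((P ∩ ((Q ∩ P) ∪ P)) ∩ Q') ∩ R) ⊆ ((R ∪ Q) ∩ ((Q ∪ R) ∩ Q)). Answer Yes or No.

No

Q ∩ P = {1, 9, 10, 12, 13}
(Q ∩ P) ∪ P = {1, 6, 8, 9, 10, 12, 13, 14}
P ∩ ((Q ∩ P) ∪ P) = {1, 6, 8, 9, 10, 12, 13, 14}
Q' = {2, 3, 6, 8, 14, 15, 16}
(P ∩ ((Q ∩ P) ∪ P)) ∩ Q' = {6, 8, 14}
((P ∩ ((Q ∩ P) ∪ P)) ∩ Q') ∩ R = {6, 8, 14}
R ∪ Q = {1, 2, 3, 4, 5, 6, 7, 8, 9, 10, 11, 12, 13, 14, 16}
Q ∪ R = {1, 2, 3, 4, 5, 6, 7, 8, 9, 10, 11, 12, 13, 14, 16}
(Q ∪ R) ∩ Q = {1, 4, 5, 7, 9, 10, 11, 12, 13}
(R ∪ Q) ∩ ((Q ∪ R) ∩ Q) = {1, 4, 5, 7, 9, 10, 11, 12, 13}
6 ∈ ((P ∩ ((Q ∩ P) ∪ P)) ∩ Q') ∩ R but 6 ∉ (R ∪ Q) ∩ ((Q ∪ R) ∩ Q), so the inclusion fails.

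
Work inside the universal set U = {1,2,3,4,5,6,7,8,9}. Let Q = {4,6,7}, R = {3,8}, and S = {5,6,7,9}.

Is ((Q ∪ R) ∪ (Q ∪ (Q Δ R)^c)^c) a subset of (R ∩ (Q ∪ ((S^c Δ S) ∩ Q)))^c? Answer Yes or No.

Yes

Q ∪ R = {3,4,6,7,8}
Q Δ R = {3,4,6,7,8}
(Q Δ R)^c = {1,2,5,9}
Q ∪ (Q Δ R)^c = {1,2,4,5,6,7,9}
(Q ∪ (Q Δ R)^c)^c = {3,8}
(Q ∪ R) ∪ (Q ∪ (Q Δ R)^c)^c = {3,4,6,7,8}
S^c = {1,2,3,4,8}
S^c Δ S = {1,2,3,4,5,6,7,8,9}
(S^c Δ S) ∩ Q = {4,6,7}
Q ∪ ((S^c Δ S) ∩ Q) = {4,6,7}
R ∩ (Q ∪ ((S^c Δ S) ∩ Q)) = {}
(R ∩ (Q ∪ ((S^c Δ S) ∩ Q)))^c = {1,2,3,4,5,6,7,8,9}
Every element of {3,4,6,7,8} is in {1,2,3,4,5,6,7,8,9}, so (Q ∪ R) ∪ (Q ∪ (Q Δ R)^c)^c ⊆ (R ∩ (Q ∪ ((S^c Δ S) ∩ Q)))^c.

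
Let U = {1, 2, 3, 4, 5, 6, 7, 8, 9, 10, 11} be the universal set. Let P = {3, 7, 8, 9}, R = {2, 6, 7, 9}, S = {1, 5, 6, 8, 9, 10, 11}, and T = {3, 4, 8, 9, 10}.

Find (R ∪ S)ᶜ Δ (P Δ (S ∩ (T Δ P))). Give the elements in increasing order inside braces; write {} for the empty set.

R ∪ S = {1, 2, 5, 6, 7, 8, 9, 10, 11}
(R ∪ S)ᶜ = {3, 4}
T Δ P = {4, 7, 10}
S ∩ (T Δ P) = {10}
P Δ (S ∩ (T Δ P)) = {3, 7, 8, 9, 10}
(R ∪ S)ᶜ Δ (P Δ (S ∩ (T Δ P))) = {4, 7, 8, 9, 10}

{4, 7, 8, 9, 10}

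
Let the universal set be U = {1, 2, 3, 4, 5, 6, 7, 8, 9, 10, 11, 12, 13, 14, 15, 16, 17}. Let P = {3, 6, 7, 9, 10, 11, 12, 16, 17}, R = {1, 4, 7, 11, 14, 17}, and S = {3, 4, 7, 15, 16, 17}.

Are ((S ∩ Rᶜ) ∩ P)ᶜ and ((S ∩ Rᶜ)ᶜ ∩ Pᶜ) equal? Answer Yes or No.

No

Rᶜ = {2, 3, 5, 6, 8, 9, 10, 12, 13, 15, 16}
S ∩ Rᶜ = {3, 15, 16}
(S ∩ Rᶜ) ∩ P = {3, 16}
((S ∩ Rᶜ) ∩ P)ᶜ = {1, 2, 4, 5, 6, 7, 8, 9, 10, 11, 12, 13, 14, 15, 17}
(S ∩ Rᶜ)ᶜ = {1, 2, 4, 5, 6, 7, 8, 9, 10, 11, 12, 13, 14, 17}
Pᶜ = {1, 2, 4, 5, 8, 13, 14, 15}
(S ∩ Rᶜ)ᶜ ∩ Pᶜ = {1, 2, 4, 5, 8, 13, 14}
6 ∈ ((S ∩ Rᶜ) ∩ P)ᶜ but 6 ∉ (S ∩ Rᶜ)ᶜ ∩ Pᶜ, so they differ.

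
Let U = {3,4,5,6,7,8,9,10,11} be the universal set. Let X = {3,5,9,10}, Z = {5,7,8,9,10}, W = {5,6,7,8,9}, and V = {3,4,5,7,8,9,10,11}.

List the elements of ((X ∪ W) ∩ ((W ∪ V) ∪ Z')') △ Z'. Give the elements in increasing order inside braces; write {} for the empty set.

X ∪ W = {3,5,6,7,8,9,10}
W ∪ V = {3,4,5,6,7,8,9,10,11}
Z' = {3,4,6,11}
(W ∪ V) ∪ Z' = {3,4,5,6,7,8,9,10,11}
((W ∪ V) ∪ Z')' = {}
(X ∪ W) ∩ ((W ∪ V) ∪ Z')' = {}
((X ∪ W) ∩ ((W ∪ V) ∪ Z')') △ Z' = {3,4,6,11}

{3,4,6,11}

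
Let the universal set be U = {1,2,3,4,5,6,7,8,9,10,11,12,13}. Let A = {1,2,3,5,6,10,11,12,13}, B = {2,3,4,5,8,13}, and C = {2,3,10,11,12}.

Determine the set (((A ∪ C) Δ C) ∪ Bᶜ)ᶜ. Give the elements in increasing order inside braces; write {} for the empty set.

A ∪ C = {1,2,3,5,6,10,11,12,13}
(A ∪ C) Δ C = {1,5,6,13}
Bᶜ = {1,6,7,9,10,11,12}
((A ∪ C) Δ C) ∪ Bᶜ = {1,5,6,7,9,10,11,12,13}
(((A ∪ C) Δ C) ∪ Bᶜ)ᶜ = {2,3,4,8}

{2,3,4,8}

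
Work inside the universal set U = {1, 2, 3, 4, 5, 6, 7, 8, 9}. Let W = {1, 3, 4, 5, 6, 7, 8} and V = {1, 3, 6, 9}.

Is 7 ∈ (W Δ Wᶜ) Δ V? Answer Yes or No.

Yes

7 ∈ W, so 7 ∉ Wᶜ
7 ∈ W and 7 ∉ Wᶜ, so 7 ∈ W Δ Wᶜ
7 ∈ (W Δ Wᶜ) and 7 ∉ V, so 7 ∈ (W Δ Wᶜ) Δ V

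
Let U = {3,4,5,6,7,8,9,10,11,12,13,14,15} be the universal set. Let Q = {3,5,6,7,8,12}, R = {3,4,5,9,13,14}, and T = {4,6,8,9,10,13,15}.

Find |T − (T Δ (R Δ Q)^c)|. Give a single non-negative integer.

2

R Δ Q = {4,6,7,8,9,12,13,14}
(R Δ Q)^c = {3,5,10,11,15}
T Δ (R Δ Q)^c = {3,4,5,6,8,9,11,13}
T − (T Δ (R Δ Q)^c) = {10,15}
|T − (T Δ (R Δ Q)^c)| = 2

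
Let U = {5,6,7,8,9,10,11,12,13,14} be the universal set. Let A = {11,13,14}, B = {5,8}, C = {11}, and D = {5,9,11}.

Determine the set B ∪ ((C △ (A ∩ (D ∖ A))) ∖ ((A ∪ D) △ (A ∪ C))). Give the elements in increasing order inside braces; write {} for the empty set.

{5,8,11}

D ∖ A = {5,9}
A ∩ (D ∖ A) = {}
C △ (A ∩ (D ∖ A)) = {11}
A ∪ D = {5,9,11,13,14}
A ∪ C = {11,13,14}
(A ∪ D) △ (A ∪ C) = {5,9}
(C △ (A ∩ (D ∖ A))) ∖ ((A ∪ D) △ (A ∪ C)) = {11}
B ∪ ((C △ (A ∩ (D ∖ A))) ∖ ((A ∪ D) △ (A ∪ C))) = {5,8,11}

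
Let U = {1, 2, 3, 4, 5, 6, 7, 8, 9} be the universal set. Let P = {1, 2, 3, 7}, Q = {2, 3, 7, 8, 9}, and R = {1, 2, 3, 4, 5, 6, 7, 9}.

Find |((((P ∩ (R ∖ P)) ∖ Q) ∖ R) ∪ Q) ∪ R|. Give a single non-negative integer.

9

R ∖ P = {4, 5, 6, 9}
P ∩ (R ∖ P) = {}
(P ∩ (R ∖ P)) ∖ Q = {}
((P ∩ (R ∖ P)) ∖ Q) ∖ R = {}
(((P ∩ (R ∖ P)) ∖ Q) ∖ R) ∪ Q = {2, 3, 7, 8, 9}
((((P ∩ (R ∖ P)) ∖ Q) ∖ R) ∪ Q) ∪ R = {1, 2, 3, 4, 5, 6, 7, 8, 9}
|((((P ∩ (R ∖ P)) ∖ Q) ∖ R) ∪ Q) ∪ R| = 9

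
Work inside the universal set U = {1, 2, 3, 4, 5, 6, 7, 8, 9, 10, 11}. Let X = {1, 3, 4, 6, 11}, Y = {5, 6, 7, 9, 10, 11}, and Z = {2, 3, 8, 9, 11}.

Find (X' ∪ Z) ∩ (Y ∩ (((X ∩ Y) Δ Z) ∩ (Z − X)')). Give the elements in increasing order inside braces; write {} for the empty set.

X' = {2, 5, 7, 8, 9, 10}
X' ∪ Z = {2, 3, 5, 7, 8, 9, 10, 11}
X ∩ Y = {6, 11}
(X ∩ Y) Δ Z = {2, 3, 6, 8, 9}
Z − X = {2, 8, 9}
(Z − X)' = {1, 3, 4, 5, 6, 7, 10, 11}
((X ∩ Y) Δ Z) ∩ (Z − X)' = {3, 6}
Y ∩ (((X ∩ Y) Δ Z) ∩ (Z − X)') = {6}
(X' ∪ Z) ∩ (Y ∩ (((X ∩ Y) Δ Z) ∩ (Z − X)')) = {}

{}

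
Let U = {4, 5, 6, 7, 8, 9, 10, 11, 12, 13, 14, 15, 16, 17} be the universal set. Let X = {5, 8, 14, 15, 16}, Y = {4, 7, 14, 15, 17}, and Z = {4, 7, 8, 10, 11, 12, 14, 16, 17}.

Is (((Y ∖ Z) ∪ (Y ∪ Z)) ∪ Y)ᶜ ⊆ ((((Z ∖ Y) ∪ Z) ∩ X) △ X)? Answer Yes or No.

Y ∖ Z = {15}
Y ∪ Z = {4, 7, 8, 10, 11, 12, 14, 15, 16, 17}
(Y ∖ Z) ∪ (Y ∪ Z) = {4, 7, 8, 10, 11, 12, 14, 15, 16, 17}
((Y ∖ Z) ∪ (Y ∪ Z)) ∪ Y = {4, 7, 8, 10, 11, 12, 14, 15, 16, 17}
(((Y ∖ Z) ∪ (Y ∪ Z)) ∪ Y)ᶜ = {5, 6, 9, 13}
Z ∖ Y = {8, 10, 11, 12, 16}
(Z ∖ Y) ∪ Z = {4, 7, 8, 10, 11, 12, 14, 16, 17}
((Z ∖ Y) ∪ Z) ∩ X = {8, 14, 16}
(((Z ∖ Y) ∪ Z) ∩ X) △ X = {5, 15}
6 ∈ (((Y ∖ Z) ∪ (Y ∪ Z)) ∪ Y)ᶜ but 6 ∉ (((Z ∖ Y) ∪ Z) ∩ X) △ X, so the inclusion fails.

No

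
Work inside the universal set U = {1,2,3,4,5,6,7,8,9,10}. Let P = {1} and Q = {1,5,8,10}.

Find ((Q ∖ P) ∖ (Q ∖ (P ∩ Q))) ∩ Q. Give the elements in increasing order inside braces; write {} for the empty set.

{}

Q ∖ P = {5,8,10}
P ∩ Q = {1}
Q ∖ (P ∩ Q) = {5,8,10}
(Q ∖ P) ∖ (Q ∖ (P ∩ Q)) = {}
((Q ∖ P) ∖ (Q ∖ (P ∩ Q))) ∩ Q = {}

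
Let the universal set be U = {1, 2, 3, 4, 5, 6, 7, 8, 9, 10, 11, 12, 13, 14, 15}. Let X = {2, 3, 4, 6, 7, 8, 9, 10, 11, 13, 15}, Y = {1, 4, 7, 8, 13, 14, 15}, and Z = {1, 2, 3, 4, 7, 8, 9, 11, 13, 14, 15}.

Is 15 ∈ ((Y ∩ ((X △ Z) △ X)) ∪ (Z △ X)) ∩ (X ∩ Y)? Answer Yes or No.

Yes

15 ∈ X and 15 ∈ Z, so 15 ∉ X △ Z
15 ∉ (X △ Z) and 15 ∈ X, so 15 ∈ (X △ Z) △ X
15 ∈ Y and 15 ∈ ((X △ Z) △ X), so 15 ∈ Y ∩ ((X △ Z) △ X)
15 ∈ Z and 15 ∈ X, so 15 ∉ Z △ X
15 ∈ (Y ∩ ((X △ Z) △ X)) and 15 ∉ (Z △ X), so 15 ∈ (Y ∩ ((X △ Z) △ X)) ∪ (Z △ X)
15 ∈ X and 15 ∈ Y, so 15 ∈ X ∩ Y
15 ∈ ((Y ∩ ((X △ Z) △ X)) ∪ (Z △ X)) and 15 ∈ (X ∩ Y), so 15 ∈ ((Y ∩ ((X △ Z) △ X)) ∪ (Z △ X)) ∩ (X ∩ Y)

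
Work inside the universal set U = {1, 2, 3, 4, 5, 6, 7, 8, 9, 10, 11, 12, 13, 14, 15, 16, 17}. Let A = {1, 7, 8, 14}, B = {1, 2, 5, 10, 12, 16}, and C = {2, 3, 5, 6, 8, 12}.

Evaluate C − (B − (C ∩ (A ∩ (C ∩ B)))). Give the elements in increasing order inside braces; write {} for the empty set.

{3, 6, 8}

C ∩ B = {2, 5, 12}
A ∩ (C ∩ B) = {}
C ∩ (A ∩ (C ∩ B)) = {}
B − (C ∩ (A ∩ (C ∩ B))) = {1, 2, 5, 10, 12, 16}
C − (B − (C ∩ (A ∩ (C ∩ B)))) = {3, 6, 8}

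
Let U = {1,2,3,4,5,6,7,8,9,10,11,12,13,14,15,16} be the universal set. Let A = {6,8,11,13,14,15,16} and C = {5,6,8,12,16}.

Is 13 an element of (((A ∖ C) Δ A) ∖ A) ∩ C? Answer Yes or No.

No

13 ∈ A and 13 ∉ C, so 13 ∈ A ∖ C
13 ∈ (A ∖ C) and 13 ∈ A, so 13 ∉ (A ∖ C) Δ A
13 ∉ ((A ∖ C) Δ A) and 13 ∈ A, so 13 ∉ ((A ∖ C) Δ A) ∖ A
13 ∉ (((A ∖ C) Δ A) ∖ A) and 13 ∉ C, so 13 ∉ (((A ∖ C) Δ A) ∖ A) ∩ C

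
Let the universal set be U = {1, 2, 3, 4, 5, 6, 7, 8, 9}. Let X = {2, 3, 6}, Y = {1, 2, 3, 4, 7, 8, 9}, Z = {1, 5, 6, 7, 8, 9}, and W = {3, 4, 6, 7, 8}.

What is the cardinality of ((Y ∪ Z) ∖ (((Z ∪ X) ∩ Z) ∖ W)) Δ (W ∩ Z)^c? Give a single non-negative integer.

Y ∪ Z = {1, 2, 3, 4, 5, 6, 7, 8, 9}
Z ∪ X = {1, 2, 3, 5, 6, 7, 8, 9}
(Z ∪ X) ∩ Z = {1, 5, 6, 7, 8, 9}
((Z ∪ X) ∩ Z) ∖ W = {1, 5, 9}
(Y ∪ Z) ∖ (((Z ∪ X) ∩ Z) ∖ W) = {2, 3, 4, 6, 7, 8}
W ∩ Z = {6, 7, 8}
(W ∩ Z)^c = {1, 2, 3, 4, 5, 9}
((Y ∪ Z) ∖ (((Z ∪ X) ∩ Z) ∖ W)) Δ (W ∩ Z)^c = {1, 5, 6, 7, 8, 9}
|((Y ∪ Z) ∖ (((Z ∪ X) ∩ Z) ∖ W)) Δ (W ∩ Z)^c| = 6

6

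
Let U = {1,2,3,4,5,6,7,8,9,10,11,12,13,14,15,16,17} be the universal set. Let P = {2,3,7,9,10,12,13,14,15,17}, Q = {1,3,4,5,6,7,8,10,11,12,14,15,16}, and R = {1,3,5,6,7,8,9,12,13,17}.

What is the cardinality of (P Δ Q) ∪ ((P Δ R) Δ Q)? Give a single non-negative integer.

14

P Δ Q = {1,2,4,5,6,8,9,11,13,16,17}
P Δ R = {1,2,5,6,8,10,14,15}
(P Δ R) Δ Q = {2,3,4,7,11,12,16}
(P Δ Q) ∪ ((P Δ R) Δ Q) = {1,2,3,4,5,6,7,8,9,11,12,13,16,17}
|(P Δ Q) ∪ ((P Δ R) Δ Q)| = 14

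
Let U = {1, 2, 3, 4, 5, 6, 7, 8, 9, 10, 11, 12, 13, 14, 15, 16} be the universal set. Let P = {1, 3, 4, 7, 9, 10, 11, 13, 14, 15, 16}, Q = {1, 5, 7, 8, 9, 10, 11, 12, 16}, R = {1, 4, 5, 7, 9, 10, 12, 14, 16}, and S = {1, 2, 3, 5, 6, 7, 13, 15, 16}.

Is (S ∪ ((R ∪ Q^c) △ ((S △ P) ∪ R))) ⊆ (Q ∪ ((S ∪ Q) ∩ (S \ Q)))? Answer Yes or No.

Q^c = {2, 3, 4, 6, 13, 14, 15}
R ∪ Q^c = {1, 2, 3, 4, 5, 6, 7, 9, 10, 12, 13, 14, 15, 16}
S △ P = {2, 4, 5, 6, 9, 10, 11, 14}
(S △ P) ∪ R = {1, 2, 4, 5, 6, 7, 9, 10, 11, 12, 14, 16}
(R ∪ Q^c) △ ((S △ P) ∪ R) = {3, 11, 13, 15}
S ∪ ((R ∪ Q^c) △ ((S △ P) ∪ R)) = {1, 2, 3, 5, 6, 7, 11, 13, 15, 16}
S ∪ Q = {1, 2, 3, 5, 6, 7, 8, 9, 10, 11, 12, 13, 15, 16}
S \ Q = {2, 3, 6, 13, 15}
(S ∪ Q) ∩ (S \ Q) = {2, 3, 6, 13, 15}
Q ∪ ((S ∪ Q) ∩ (S \ Q)) = {1, 2, 3, 5, 6, 7, 8, 9, 10, 11, 12, 13, 15, 16}
Every element of {1, 2, 3, 5, 6, 7, 11, 13, 15, 16} is in {1, 2, 3, 5, 6, 7, 8, 9, 10, 11, 12, 13, 15, 16}, so S ∪ ((R ∪ Q^c) △ ((S △ P) ∪ R)) ⊆ Q ∪ ((S ∪ Q) ∩ (S \ Q)).

Yes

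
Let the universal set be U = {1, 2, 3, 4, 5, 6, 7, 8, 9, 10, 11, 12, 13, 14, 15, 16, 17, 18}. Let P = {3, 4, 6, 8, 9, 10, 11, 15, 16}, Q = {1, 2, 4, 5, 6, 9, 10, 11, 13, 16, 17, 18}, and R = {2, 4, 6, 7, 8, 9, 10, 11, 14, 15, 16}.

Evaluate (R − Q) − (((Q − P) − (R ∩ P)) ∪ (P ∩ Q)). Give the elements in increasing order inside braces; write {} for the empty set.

R − Q = {7, 8, 14, 15}
Q − P = {1, 2, 5, 13, 17, 18}
R ∩ P = {4, 6, 8, 9, 10, 11, 15, 16}
(Q − P) − (R ∩ P) = {1, 2, 5, 13, 17, 18}
P ∩ Q = {4, 6, 9, 10, 11, 16}
((Q − P) − (R ∩ P)) ∪ (P ∩ Q) = {1, 2, 4, 5, 6, 9, 10, 11, 13, 16, 17, 18}
(R − Q) − (((Q − P) − (R ∩ P)) ∪ (P ∩ Q)) = {7, 8, 14, 15}

{7, 8, 14, 15}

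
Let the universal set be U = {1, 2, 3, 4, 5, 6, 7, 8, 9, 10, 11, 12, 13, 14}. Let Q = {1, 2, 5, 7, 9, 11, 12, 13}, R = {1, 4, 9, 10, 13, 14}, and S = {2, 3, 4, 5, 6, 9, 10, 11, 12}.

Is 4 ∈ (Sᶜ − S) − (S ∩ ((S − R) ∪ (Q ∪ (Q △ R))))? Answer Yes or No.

4 ∈ S, so 4 ∉ Sᶜ
4 ∉ Sᶜ and 4 ∈ S, so 4 ∉ Sᶜ − S
4 ∈ S and 4 ∈ R, so 4 ∉ S − R
4 ∉ Q and 4 ∈ R, so 4 ∈ Q △ R
4 ∉ Q and 4 ∈ (Q △ R), so 4 ∈ Q ∪ (Q △ R)
4 ∉ (S − R) and 4 ∈ (Q ∪ (Q △ R)), so 4 ∈ (S − R) ∪ (Q ∪ (Q △ R))
4 ∈ S and 4 ∈ ((S − R) ∪ (Q ∪ (Q △ R))), so 4 ∈ S ∩ ((S − R) ∪ (Q ∪ (Q △ R)))
4 ∉ (Sᶜ − S) and 4 ∈ (S ∩ ((S − R) ∪ (Q ∪ (Q △ R)))), so 4 ∉ (Sᶜ − S) − (S ∩ ((S − R) ∪ (Q ∪ (Q △ R))))

No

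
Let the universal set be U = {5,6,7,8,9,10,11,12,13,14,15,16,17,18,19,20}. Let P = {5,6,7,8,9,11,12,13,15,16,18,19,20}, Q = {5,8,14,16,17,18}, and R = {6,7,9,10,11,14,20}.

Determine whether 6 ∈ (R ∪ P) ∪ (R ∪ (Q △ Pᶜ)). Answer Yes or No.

Yes

6 ∈ R and 6 ∈ P, so 6 ∈ R ∪ P
6 ∈ P, so 6 ∉ Pᶜ
6 ∉ Q and 6 ∉ Pᶜ, so 6 ∉ Q △ Pᶜ
6 ∈ R and 6 ∉ (Q △ Pᶜ), so 6 ∈ R ∪ (Q △ Pᶜ)
6 ∈ (R ∪ P) and 6 ∈ (R ∪ (Q △ Pᶜ)), so 6 ∈ (R ∪ P) ∪ (R ∪ (Q △ Pᶜ))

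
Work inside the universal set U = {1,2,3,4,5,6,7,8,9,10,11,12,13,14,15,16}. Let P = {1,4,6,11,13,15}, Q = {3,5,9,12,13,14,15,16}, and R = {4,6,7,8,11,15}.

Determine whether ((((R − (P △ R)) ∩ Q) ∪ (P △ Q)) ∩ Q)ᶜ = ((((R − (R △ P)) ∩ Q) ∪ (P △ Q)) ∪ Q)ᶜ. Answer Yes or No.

No

P △ R = {1,7,8,13}
R − (P △ R) = {4,6,11,15}
(R − (P △ R)) ∩ Q = {15}
P △ Q = {1,3,4,5,6,9,11,12,14,16}
((R − (P △ R)) ∩ Q) ∪ (P △ Q) = {1,3,4,5,6,9,11,12,14,15,16}
(((R − (P △ R)) ∩ Q) ∪ (P △ Q)) ∩ Q = {3,5,9,12,14,15,16}
((((R − (P △ R)) ∩ Q) ∪ (P △ Q)) ∩ Q)ᶜ = {1,2,4,6,7,8,10,11,13}
R △ P = {1,7,8,13}
R − (R △ P) = {4,6,11,15}
(R − (R △ P)) ∩ Q = {15}
((R − (R △ P)) ∩ Q) ∪ (P △ Q) = {1,3,4,5,6,9,11,12,14,15,16}
(((R − (R △ P)) ∩ Q) ∪ (P △ Q)) ∪ Q = {1,3,4,5,6,9,11,12,13,14,15,16}
((((R − (R △ P)) ∩ Q) ∪ (P △ Q)) ∪ Q)ᶜ = {2,7,8,10}
1 ∈ ((((R − (P △ R)) ∩ Q) ∪ (P △ Q)) ∩ Q)ᶜ but 1 ∉ ((((R − (R △ P)) ∩ Q) ∪ (P △ Q)) ∪ Q)ᶜ, so they differ.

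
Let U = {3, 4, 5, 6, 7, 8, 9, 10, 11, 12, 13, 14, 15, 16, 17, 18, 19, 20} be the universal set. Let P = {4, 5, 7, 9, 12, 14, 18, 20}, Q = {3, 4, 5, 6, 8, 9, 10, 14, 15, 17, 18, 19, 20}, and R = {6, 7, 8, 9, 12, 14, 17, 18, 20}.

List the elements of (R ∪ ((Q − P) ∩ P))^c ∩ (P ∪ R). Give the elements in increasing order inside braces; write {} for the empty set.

Q − P = {3, 6, 8, 10, 15, 17, 19}
(Q − P) ∩ P = {}
R ∪ ((Q − P) ∩ P) = {6, 7, 8, 9, 12, 14, 17, 18, 20}
(R ∪ ((Q − P) ∩ P))^c = {3, 4, 5, 10, 11, 13, 15, 16, 19}
P ∪ R = {4, 5, 6, 7, 8, 9, 12, 14, 17, 18, 20}
(R ∪ ((Q − P) ∩ P))^c ∩ (P ∪ R) = {4, 5}

{4, 5}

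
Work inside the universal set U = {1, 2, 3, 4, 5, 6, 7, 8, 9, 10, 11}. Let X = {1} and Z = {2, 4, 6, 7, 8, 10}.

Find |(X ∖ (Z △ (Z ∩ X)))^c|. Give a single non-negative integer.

Z ∩ X = {}
Z △ (Z ∩ X) = {2, 4, 6, 7, 8, 10}
X ∖ (Z △ (Z ∩ X)) = {1}
(X ∖ (Z △ (Z ∩ X)))^c = {2, 3, 4, 5, 6, 7, 8, 9, 10, 11}
|(X ∖ (Z △ (Z ∩ X)))^c| = 10

10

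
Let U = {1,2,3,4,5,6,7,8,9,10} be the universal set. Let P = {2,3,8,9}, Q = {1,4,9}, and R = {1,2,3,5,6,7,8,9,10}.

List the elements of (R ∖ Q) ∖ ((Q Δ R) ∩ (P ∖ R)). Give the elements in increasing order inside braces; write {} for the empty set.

R ∖ Q = {2,3,5,6,7,8,10}
Q Δ R = {2,3,4,5,6,7,8,10}
P ∖ R = {}
(Q Δ R) ∩ (P ∖ R) = {}
(R ∖ Q) ∖ ((Q Δ R) ∩ (P ∖ R)) = {2,3,5,6,7,8,10}

{2,3,5,6,7,8,10}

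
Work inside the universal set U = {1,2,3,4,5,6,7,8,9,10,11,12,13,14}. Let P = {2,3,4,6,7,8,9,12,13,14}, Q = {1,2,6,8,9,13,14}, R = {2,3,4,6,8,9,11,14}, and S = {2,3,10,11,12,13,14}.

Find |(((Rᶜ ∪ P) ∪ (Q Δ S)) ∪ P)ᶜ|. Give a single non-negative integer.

Rᶜ = {1,5,7,10,12,13}
Rᶜ ∪ P = {1,2,3,4,5,6,7,8,9,10,12,13,14}
Q Δ S = {1,3,6,8,9,10,11,12}
(Rᶜ ∪ P) ∪ (Q Δ S) = {1,2,3,4,5,6,7,8,9,10,11,12,13,14}
((Rᶜ ∪ P) ∪ (Q Δ S)) ∪ P = {1,2,3,4,5,6,7,8,9,10,11,12,13,14}
(((Rᶜ ∪ P) ∪ (Q Δ S)) ∪ P)ᶜ = {}
|(((Rᶜ ∪ P) ∪ (Q Δ S)) ∪ P)ᶜ| = 0

0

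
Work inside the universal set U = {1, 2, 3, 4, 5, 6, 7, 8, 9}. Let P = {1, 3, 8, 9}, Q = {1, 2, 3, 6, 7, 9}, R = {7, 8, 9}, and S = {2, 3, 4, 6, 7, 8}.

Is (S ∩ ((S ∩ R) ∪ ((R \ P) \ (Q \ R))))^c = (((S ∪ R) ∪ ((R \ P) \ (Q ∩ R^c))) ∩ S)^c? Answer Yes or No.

S ∩ R = {7, 8}
R \ P = {7}
Q \ R = {1, 2, 3, 6}
(R \ P) \ (Q \ R) = {7}
(S ∩ R) ∪ ((R \ P) \ (Q \ R)) = {7, 8}
S ∩ ((S ∩ R) ∪ ((R \ P) \ (Q \ R))) = {7, 8}
(S ∩ ((S ∩ R) ∪ ((R \ P) \ (Q \ R))))^c = {1, 2, 3, 4, 5, 6, 9}
S ∪ R = {2, 3, 4, 6, 7, 8, 9}
R^c = {1, 2, 3, 4, 5, 6}
Q ∩ R^c = {1, 2, 3, 6}
(R \ P) \ (Q ∩ R^c) = {7}
(S ∪ R) ∪ ((R \ P) \ (Q ∩ R^c)) = {2, 3, 4, 6, 7, 8, 9}
((S ∪ R) ∪ ((R \ P) \ (Q ∩ R^c))) ∩ S = {2, 3, 4, 6, 7, 8}
(((S ∪ R) ∪ ((R \ P) \ (Q ∩ R^c))) ∩ S)^c = {1, 5, 9}
2 ∈ (S ∩ ((S ∩ R) ∪ ((R \ P) \ (Q \ R))))^c but 2 ∉ (((S ∪ R) ∪ ((R \ P) \ (Q ∩ R^c))) ∩ S)^c, so they differ.

No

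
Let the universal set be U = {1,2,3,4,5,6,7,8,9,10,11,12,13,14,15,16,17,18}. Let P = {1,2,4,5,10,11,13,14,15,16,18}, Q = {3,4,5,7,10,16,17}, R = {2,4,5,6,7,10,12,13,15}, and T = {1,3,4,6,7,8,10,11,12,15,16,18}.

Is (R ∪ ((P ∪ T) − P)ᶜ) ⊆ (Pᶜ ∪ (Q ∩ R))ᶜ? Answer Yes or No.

No

P ∪ T = {1,2,3,4,5,6,7,8,10,11,12,13,14,15,16,18}
(P ∪ T) − P = {3,6,7,8,12}
((P ∪ T) − P)ᶜ = {1,2,4,5,9,10,11,13,14,15,16,17,18}
R ∪ ((P ∪ T) − P)ᶜ = {1,2,4,5,6,7,9,10,11,12,13,14,15,16,17,18}
Pᶜ = {3,6,7,8,9,12,17}
Q ∩ R = {4,5,7,10}
Pᶜ ∪ (Q ∩ R) = {3,4,5,6,7,8,9,10,12,17}
(Pᶜ ∪ (Q ∩ R))ᶜ = {1,2,11,13,14,15,16,18}
4 ∈ R ∪ ((P ∪ T) − P)ᶜ but 4 ∉ (Pᶜ ∪ (Q ∩ R))ᶜ, so the inclusion fails.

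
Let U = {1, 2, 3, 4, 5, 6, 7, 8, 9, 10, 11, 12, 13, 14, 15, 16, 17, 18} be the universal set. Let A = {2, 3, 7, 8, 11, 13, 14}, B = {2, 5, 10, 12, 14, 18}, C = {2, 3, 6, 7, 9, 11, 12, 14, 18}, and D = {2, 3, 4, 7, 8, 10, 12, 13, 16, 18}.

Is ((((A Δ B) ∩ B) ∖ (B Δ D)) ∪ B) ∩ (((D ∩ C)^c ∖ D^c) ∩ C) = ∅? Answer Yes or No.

A Δ B = {3, 5, 7, 8, 10, 11, 12, 13, 18}
(A Δ B) ∩ B = {5, 10, 12, 18}
B Δ D = {3, 4, 5, 7, 8, 13, 14, 16}
((A Δ B) ∩ B) ∖ (B Δ D) = {10, 12, 18}
(((A Δ B) ∩ B) ∖ (B Δ D)) ∪ B = {2, 5, 10, 12, 14, 18}
D ∩ C = {2, 3, 7, 12, 18}
(D ∩ C)^c = {1, 4, 5, 6, 8, 9, 10, 11, 13, 14, 15, 16, 17}
D^c = {1, 5, 6, 9, 11, 14, 15, 17}
(D ∩ C)^c ∖ D^c = {4, 8, 10, 13, 16}
((D ∩ C)^c ∖ D^c) ∩ C = {}
{2, 5, 10, 12, 14, 18} and {} share no elements.

Yes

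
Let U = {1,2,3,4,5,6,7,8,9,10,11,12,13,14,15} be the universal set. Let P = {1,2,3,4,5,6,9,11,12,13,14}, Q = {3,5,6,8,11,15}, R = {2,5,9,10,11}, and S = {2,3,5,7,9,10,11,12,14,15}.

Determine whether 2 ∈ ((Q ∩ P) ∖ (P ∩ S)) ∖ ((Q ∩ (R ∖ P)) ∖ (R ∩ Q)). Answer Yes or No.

2 ∉ Q and 2 ∈ P, so 2 ∉ Q ∩ P
2 ∈ P and 2 ∈ S, so 2 ∈ P ∩ S
2 ∉ (Q ∩ P) and 2 ∈ (P ∩ S), so 2 ∉ (Q ∩ P) ∖ (P ∩ S)
2 ∈ R and 2 ∈ P, so 2 ∉ R ∖ P
2 ∉ Q and 2 ∉ (R ∖ P), so 2 ∉ Q ∩ (R ∖ P)
2 ∈ R and 2 ∉ Q, so 2 ∉ R ∩ Q
2 ∉ (Q ∩ (R ∖ P)) and 2 ∉ (R ∩ Q), so 2 ∉ (Q ∩ (R ∖ P)) ∖ (R ∩ Q)
2 ∉ ((Q ∩ P) ∖ (P ∩ S)) and 2 ∉ ((Q ∩ (R ∖ P)) ∖ (R ∩ Q)), so 2 ∉ ((Q ∩ P) ∖ (P ∩ S)) ∖ ((Q ∩ (R ∖ P)) ∖ (R ∩ Q))

No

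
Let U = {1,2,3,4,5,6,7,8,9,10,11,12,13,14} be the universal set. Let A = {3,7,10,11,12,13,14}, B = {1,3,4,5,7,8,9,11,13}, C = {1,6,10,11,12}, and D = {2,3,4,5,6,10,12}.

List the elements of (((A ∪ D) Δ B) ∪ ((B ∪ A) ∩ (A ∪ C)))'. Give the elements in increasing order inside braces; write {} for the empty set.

{4,5}

A ∪ D = {2,3,4,5,6,7,10,11,12,13,14}
(A ∪ D) Δ B = {1,2,6,8,9,10,12,14}
B ∪ A = {1,3,4,5,7,8,9,10,11,12,13,14}
A ∪ C = {1,3,6,7,10,11,12,13,14}
(B ∪ A) ∩ (A ∪ C) = {1,3,7,10,11,12,13,14}
((A ∪ D) Δ B) ∪ ((B ∪ A) ∩ (A ∪ C)) = {1,2,3,6,7,8,9,10,11,12,13,14}
(((A ∪ D) Δ B) ∪ ((B ∪ A) ∩ (A ∪ C)))' = {4,5}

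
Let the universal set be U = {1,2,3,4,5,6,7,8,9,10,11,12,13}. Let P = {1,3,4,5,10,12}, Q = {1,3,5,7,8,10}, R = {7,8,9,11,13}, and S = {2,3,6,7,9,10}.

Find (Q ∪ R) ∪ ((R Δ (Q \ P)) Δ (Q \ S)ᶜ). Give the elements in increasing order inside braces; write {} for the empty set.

Q ∪ R = {1,3,5,7,8,9,10,11,13}
Q \ P = {7,8}
R Δ (Q \ P) = {9,11,13}
Q \ S = {1,5,8}
(Q \ S)ᶜ = {2,3,4,6,7,9,10,11,12,13}
(R Δ (Q \ P)) Δ (Q \ S)ᶜ = {2,3,4,6,7,10,12}
(Q ∪ R) ∪ ((R Δ (Q \ P)) Δ (Q \ S)ᶜ) = {1,2,3,4,5,6,7,8,9,10,11,12,13}

{1,2,3,4,5,6,7,8,9,10,11,12,13}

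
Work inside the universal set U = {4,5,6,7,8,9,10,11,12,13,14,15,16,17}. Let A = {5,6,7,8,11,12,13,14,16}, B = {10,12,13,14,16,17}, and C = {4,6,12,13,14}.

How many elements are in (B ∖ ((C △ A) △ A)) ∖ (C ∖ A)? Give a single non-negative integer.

C △ A = {4,5,7,8,11,16}
(C △ A) △ A = {4,6,12,13,14}
B ∖ ((C △ A) △ A) = {10,16,17}
C ∖ A = {4}
(B ∖ ((C △ A) △ A)) ∖ (C ∖ A) = {10,16,17}
|(B ∖ ((C △ A) △ A)) ∖ (C ∖ A)| = 3

3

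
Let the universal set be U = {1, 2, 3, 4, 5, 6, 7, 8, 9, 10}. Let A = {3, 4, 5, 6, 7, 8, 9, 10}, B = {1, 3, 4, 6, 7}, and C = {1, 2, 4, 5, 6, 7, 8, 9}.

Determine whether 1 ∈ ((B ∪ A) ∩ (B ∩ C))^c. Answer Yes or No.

No

1 ∈ B and 1 ∉ A, so 1 ∈ B ∪ A
1 ∈ B and 1 ∈ C, so 1 ∈ B ∩ C
1 ∈ (B ∪ A) and 1 ∈ (B ∩ C), so 1 ∈ (B ∪ A) ∩ (B ∩ C)
1 ∉ ((B ∪ A) ∩ (B ∩ C))^c since 1 ∈ ((B ∪ A) ∩ (B ∩ C))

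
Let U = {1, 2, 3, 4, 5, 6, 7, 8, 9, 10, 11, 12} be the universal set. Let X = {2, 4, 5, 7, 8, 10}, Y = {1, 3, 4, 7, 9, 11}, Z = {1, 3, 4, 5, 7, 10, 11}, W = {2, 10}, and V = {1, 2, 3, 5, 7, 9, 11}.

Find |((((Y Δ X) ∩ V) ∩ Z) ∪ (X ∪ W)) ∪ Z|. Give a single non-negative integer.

9

Y Δ X = {1, 2, 3, 5, 8, 9, 10, 11}
(Y Δ X) ∩ V = {1, 2, 3, 5, 9, 11}
((Y Δ X) ∩ V) ∩ Z = {1, 3, 5, 11}
X ∪ W = {2, 4, 5, 7, 8, 10}
(((Y Δ X) ∩ V) ∩ Z) ∪ (X ∪ W) = {1, 2, 3, 4, 5, 7, 8, 10, 11}
((((Y Δ X) ∩ V) ∩ Z) ∪ (X ∪ W)) ∪ Z = {1, 2, 3, 4, 5, 7, 8, 10, 11}
|((((Y Δ X) ∩ V) ∩ Z) ∪ (X ∪ W)) ∪ Z| = 9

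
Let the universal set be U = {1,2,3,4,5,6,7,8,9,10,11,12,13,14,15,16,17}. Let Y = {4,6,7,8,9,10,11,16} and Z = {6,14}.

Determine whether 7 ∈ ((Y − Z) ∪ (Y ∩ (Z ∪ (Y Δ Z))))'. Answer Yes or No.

No

7 ∈ Y and 7 ∉ Z, so 7 ∈ Y − Z
7 ∈ Y and 7 ∉ Z, so 7 ∈ Y Δ Z
7 ∉ Z and 7 ∈ (Y Δ Z), so 7 ∈ Z ∪ (Y Δ Z)
7 ∈ Y and 7 ∈ (Z ∪ (Y Δ Z)), so 7 ∈ Y ∩ (Z ∪ (Y Δ Z))
7 ∈ (Y − Z) and 7 ∈ (Y ∩ (Z ∪ (Y Δ Z))), so 7 ∈ (Y − Z) ∪ (Y ∩ (Z ∪ (Y Δ Z)))
7 ∉ ((Y − Z) ∪ (Y ∩ (Z ∪ (Y Δ Z))))' since 7 ∈ ((Y − Z) ∪ (Y ∩ (Z ∪ (Y Δ Z))))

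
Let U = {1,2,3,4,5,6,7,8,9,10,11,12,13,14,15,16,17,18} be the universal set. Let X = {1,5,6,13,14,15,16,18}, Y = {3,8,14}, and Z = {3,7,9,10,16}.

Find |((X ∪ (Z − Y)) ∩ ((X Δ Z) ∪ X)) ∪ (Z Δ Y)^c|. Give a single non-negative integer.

17

Z − Y = {7,9,10,16}
X ∪ (Z − Y) = {1,5,6,7,9,10,13,14,15,16,18}
X Δ Z = {1,3,5,6,7,9,10,13,14,15,18}
(X Δ Z) ∪ X = {1,3,5,6,7,9,10,13,14,15,16,18}
(X ∪ (Z − Y)) ∩ ((X Δ Z) ∪ X) = {1,5,6,7,9,10,13,14,15,16,18}
Z Δ Y = {7,8,9,10,14,16}
(Z Δ Y)^c = {1,2,3,4,5,6,11,12,13,15,17,18}
((X ∪ (Z − Y)) ∩ ((X Δ Z) ∪ X)) ∪ (Z Δ Y)^c = {1,2,3,4,5,6,7,9,10,11,12,13,14,15,16,17,18}
|((X ∪ (Z − Y)) ∩ ((X Δ Z) ∪ X)) ∪ (Z Δ Y)^c| = 17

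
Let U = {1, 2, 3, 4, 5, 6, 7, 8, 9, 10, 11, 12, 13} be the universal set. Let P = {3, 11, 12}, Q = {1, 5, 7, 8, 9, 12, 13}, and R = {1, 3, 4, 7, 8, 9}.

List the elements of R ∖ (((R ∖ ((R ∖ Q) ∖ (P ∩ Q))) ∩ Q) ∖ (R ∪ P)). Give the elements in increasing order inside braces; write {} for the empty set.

R ∖ Q = {3, 4}
P ∩ Q = {12}
(R ∖ Q) ∖ (P ∩ Q) = {3, 4}
R ∖ ((R ∖ Q) ∖ (P ∩ Q)) = {1, 7, 8, 9}
(R ∖ ((R ∖ Q) ∖ (P ∩ Q))) ∩ Q = {1, 7, 8, 9}
R ∪ P = {1, 3, 4, 7, 8, 9, 11, 12}
((R ∖ ((R ∖ Q) ∖ (P ∩ Q))) ∩ Q) ∖ (R ∪ P) = {}
R ∖ (((R ∖ ((R ∖ Q) ∖ (P ∩ Q))) ∩ Q) ∖ (R ∪ P)) = {1, 3, 4, 7, 8, 9}

{1, 3, 4, 7, 8, 9}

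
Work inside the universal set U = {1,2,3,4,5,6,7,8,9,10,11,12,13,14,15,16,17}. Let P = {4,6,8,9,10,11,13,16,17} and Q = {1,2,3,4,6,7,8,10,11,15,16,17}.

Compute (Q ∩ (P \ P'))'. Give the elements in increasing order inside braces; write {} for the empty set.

P' = {1,2,3,5,7,12,14,15}
P \ P' = {4,6,8,9,10,11,13,16,17}
Q ∩ (P \ P') = {4,6,8,10,11,16,17}
(Q ∩ (P \ P'))' = {1,2,3,5,7,9,12,13,14,15}

{1,2,3,5,7,9,12,13,14,15}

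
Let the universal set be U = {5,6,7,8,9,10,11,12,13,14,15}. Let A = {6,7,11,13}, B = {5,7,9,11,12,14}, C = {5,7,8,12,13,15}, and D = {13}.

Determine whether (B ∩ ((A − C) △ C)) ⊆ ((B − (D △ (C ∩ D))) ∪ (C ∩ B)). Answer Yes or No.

Yes

A − C = {6,11}
(A − C) △ C = {5,6,7,8,11,12,13,15}
B ∩ ((A − C) △ C) = {5,7,11,12}
C ∩ D = {13}
D △ (C ∩ D) = {}
B − (D △ (C ∩ D)) = {5,7,9,11,12,14}
C ∩ B = {5,7,12}
(B − (D △ (C ∩ D))) ∪ (C ∩ B) = {5,7,9,11,12,14}
Every element of {5,7,11,12} is in {5,7,9,11,12,14}, so B ∩ ((A − C) △ C) ⊆ (B − (D △ (C ∩ D))) ∪ (C ∩ B).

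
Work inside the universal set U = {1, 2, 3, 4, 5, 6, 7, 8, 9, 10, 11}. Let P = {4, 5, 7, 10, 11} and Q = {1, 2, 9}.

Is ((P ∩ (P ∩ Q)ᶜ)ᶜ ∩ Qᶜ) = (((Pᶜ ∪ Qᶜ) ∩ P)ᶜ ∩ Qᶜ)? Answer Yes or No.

Yes

P ∩ Q = {}
(P ∩ Q)ᶜ = {1, 2, 3, 4, 5, 6, 7, 8, 9, 10, 11}
P ∩ (P ∩ Q)ᶜ = {4, 5, 7, 10, 11}
(P ∩ (P ∩ Q)ᶜ)ᶜ = {1, 2, 3, 6, 8, 9}
Qᶜ = {3, 4, 5, 6, 7, 8, 10, 11}
(P ∩ (P ∩ Q)ᶜ)ᶜ ∩ Qᶜ = {3, 6, 8}
Pᶜ = {1, 2, 3, 6, 8, 9}
Pᶜ ∪ Qᶜ = {1, 2, 3, 4, 5, 6, 7, 8, 9, 10, 11}
(Pᶜ ∪ Qᶜ) ∩ P = {4, 5, 7, 10, 11}
((Pᶜ ∪ Qᶜ) ∩ P)ᶜ = {1, 2, 3, 6, 8, 9}
((Pᶜ ∪ Qᶜ) ∩ P)ᶜ ∩ Qᶜ = {3, 6, 8}
Both equal {3, 6, 8}, so (P ∩ (P ∩ Q)ᶜ)ᶜ ∩ Qᶜ = ((Pᶜ ∪ Qᶜ) ∩ P)ᶜ ∩ Qᶜ.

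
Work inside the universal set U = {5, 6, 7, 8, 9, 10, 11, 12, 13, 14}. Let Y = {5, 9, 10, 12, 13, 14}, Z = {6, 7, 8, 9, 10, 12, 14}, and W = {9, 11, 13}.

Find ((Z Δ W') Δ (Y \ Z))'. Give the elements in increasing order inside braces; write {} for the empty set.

{5, 6, 7, 8, 10, 11, 12, 14}

W' = {5, 6, 7, 8, 10, 12, 14}
Z Δ W' = {5, 9}
Y \ Z = {5, 13}
(Z Δ W') Δ (Y \ Z) = {9, 13}
((Z Δ W') Δ (Y \ Z))' = {5, 6, 7, 8, 10, 11, 12, 14}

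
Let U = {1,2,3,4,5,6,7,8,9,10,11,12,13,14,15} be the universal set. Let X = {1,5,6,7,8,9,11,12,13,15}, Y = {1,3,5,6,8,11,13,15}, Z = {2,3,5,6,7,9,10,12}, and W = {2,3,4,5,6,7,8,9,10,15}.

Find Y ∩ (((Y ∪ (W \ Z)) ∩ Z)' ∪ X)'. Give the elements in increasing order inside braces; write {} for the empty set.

W \ Z = {4,8,15}
Y ∪ (W \ Z) = {1,3,4,5,6,8,11,13,15}
(Y ∪ (W \ Z)) ∩ Z = {3,5,6}
((Y ∪ (W \ Z)) ∩ Z)' = {1,2,4,7,8,9,10,11,12,13,14,15}
((Y ∪ (W \ Z)) ∩ Z)' ∪ X = {1,2,4,5,6,7,8,9,10,11,12,13,14,15}
(((Y ∪ (W \ Z)) ∩ Z)' ∪ X)' = {3}
Y ∩ (((Y ∪ (W \ Z)) ∩ Z)' ∪ X)' = {3}

{3}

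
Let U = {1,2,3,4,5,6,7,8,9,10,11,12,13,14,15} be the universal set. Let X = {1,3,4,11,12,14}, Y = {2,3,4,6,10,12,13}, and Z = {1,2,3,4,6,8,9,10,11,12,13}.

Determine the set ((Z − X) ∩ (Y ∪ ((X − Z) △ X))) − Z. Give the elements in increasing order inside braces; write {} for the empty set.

{}

Z − X = {2,6,8,9,10,13}
X − Z = {14}
(X − Z) △ X = {1,3,4,11,12}
Y ∪ ((X − Z) △ X) = {1,2,3,4,6,10,11,12,13}
(Z − X) ∩ (Y ∪ ((X − Z) △ X)) = {2,6,10,13}
((Z − X) ∩ (Y ∪ ((X − Z) △ X))) − Z = {}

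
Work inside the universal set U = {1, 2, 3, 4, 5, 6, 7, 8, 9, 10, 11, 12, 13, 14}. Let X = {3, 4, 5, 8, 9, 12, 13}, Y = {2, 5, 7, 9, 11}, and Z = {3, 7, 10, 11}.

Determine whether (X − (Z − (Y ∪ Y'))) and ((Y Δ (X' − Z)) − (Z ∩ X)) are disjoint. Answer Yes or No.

No

Y' = {1, 3, 4, 6, 8, 10, 12, 13, 14}
Y ∪ Y' = {1, 2, 3, 4, 5, 6, 7, 8, 9, 10, 11, 12, 13, 14}
Z − (Y ∪ Y') = {}
X − (Z − (Y ∪ Y')) = {3, 4, 5, 8, 9, 12, 13}
X' = {1, 2, 6, 7, 10, 11, 14}
X' − Z = {1, 2, 6, 14}
Y Δ (X' − Z) = {1, 5, 6, 7, 9, 11, 14}
Z ∩ X = {3}
(Y Δ (X' − Z)) − (Z ∩ X) = {1, 5, 6, 7, 9, 11, 14}
5 lies in both, so they are not disjoint.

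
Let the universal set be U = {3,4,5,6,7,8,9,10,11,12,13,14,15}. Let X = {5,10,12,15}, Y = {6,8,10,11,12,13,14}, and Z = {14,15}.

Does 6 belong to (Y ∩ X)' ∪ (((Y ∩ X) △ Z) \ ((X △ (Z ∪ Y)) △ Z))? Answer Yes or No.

6 ∈ Y and 6 ∉ X, so 6 ∉ Y ∩ X
6 ∈ (Y ∩ X)' since 6 ∉ (Y ∩ X)
6 ∈ Y and 6 ∉ X, so 6 ∉ Y ∩ X
6 ∉ (Y ∩ X) and 6 ∉ Z, so 6 ∉ (Y ∩ X) △ Z
6 ∉ Z and 6 ∈ Y, so 6 ∈ Z ∪ Y
6 ∉ X and 6 ∈ (Z ∪ Y), so 6 ∈ X △ (Z ∪ Y)
6 ∈ (X △ (Z ∪ Y)) and 6 ∉ Z, so 6 ∈ (X △ (Z ∪ Y)) △ Z
6 ∉ ((Y ∩ X) △ Z) and 6 ∈ ((X △ (Z ∪ Y)) △ Z), so 6 ∉ ((Y ∩ X) △ Z) \ ((X △ (Z ∪ Y)) △ Z)
6 ∈ (Y ∩ X)' and 6 ∉ (((Y ∩ X) △ Z) \ ((X △ (Z ∪ Y)) △ Z)), so 6 ∈ (Y ∩ X)' ∪ (((Y ∩ X) △ Z) \ ((X △ (Z ∪ Y)) △ Z))

Yes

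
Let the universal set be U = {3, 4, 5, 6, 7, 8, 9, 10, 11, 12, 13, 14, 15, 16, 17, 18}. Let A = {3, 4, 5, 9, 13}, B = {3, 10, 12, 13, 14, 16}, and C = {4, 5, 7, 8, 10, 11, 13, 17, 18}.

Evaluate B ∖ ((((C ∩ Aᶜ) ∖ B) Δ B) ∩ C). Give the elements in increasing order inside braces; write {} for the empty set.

Aᶜ = {6, 7, 8, 10, 11, 12, 14, 15, 16, 17, 18}
C ∩ Aᶜ = {7, 8, 10, 11, 17, 18}
(C ∩ Aᶜ) ∖ B = {7, 8, 11, 17, 18}
((C ∩ Aᶜ) ∖ B) Δ B = {3, 7, 8, 10, 11, 12, 13, 14, 16, 17, 18}
(((C ∩ Aᶜ) ∖ B) Δ B) ∩ C = {7, 8, 10, 11, 13, 17, 18}
B ∖ ((((C ∩ Aᶜ) ∖ B) Δ B) ∩ C) = {3, 12, 14, 16}

{3, 12, 14, 16}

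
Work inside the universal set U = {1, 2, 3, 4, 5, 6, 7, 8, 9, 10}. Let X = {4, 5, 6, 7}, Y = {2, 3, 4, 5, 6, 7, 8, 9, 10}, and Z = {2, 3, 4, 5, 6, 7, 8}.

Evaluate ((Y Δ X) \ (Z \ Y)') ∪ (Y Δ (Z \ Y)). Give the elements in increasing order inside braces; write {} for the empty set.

Y Δ X = {2, 3, 8, 9, 10}
Z \ Y = {}
(Z \ Y)' = {1, 2, 3, 4, 5, 6, 7, 8, 9, 10}
(Y Δ X) \ (Z \ Y)' = {}
Y Δ (Z \ Y) = {2, 3, 4, 5, 6, 7, 8, 9, 10}
((Y Δ X) \ (Z \ Y)') ∪ (Y Δ (Z \ Y)) = {2, 3, 4, 5, 6, 7, 8, 9, 10}

{2, 3, 4, 5, 6, 7, 8, 9, 10}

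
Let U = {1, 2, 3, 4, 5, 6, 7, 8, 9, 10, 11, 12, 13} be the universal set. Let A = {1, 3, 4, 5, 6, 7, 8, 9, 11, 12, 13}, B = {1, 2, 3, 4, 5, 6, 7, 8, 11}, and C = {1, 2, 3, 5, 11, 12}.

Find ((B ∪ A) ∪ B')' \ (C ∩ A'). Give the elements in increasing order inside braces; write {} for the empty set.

{}

B ∪ A = {1, 2, 3, 4, 5, 6, 7, 8, 9, 11, 12, 13}
B' = {9, 10, 12, 13}
(B ∪ A) ∪ B' = {1, 2, 3, 4, 5, 6, 7, 8, 9, 10, 11, 12, 13}
((B ∪ A) ∪ B')' = {}
A' = {2, 10}
C ∩ A' = {2}
((B ∪ A) ∪ B')' \ (C ∩ A') = {}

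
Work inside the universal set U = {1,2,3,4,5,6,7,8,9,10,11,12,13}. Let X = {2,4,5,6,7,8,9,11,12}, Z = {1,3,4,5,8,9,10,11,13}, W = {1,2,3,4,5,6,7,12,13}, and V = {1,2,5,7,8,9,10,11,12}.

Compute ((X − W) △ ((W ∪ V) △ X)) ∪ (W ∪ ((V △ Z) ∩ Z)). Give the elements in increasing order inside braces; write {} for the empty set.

{1,2,3,4,5,6,7,8,9,10,11,12,13}

X − W = {8,9,11}
W ∪ V = {1,2,3,4,5,6,7,8,9,10,11,12,13}
(W ∪ V) △ X = {1,3,10,13}
(X − W) △ ((W ∪ V) △ X) = {1,3,8,9,10,11,13}
V △ Z = {2,3,4,7,12,13}
(V △ Z) ∩ Z = {3,4,13}
W ∪ ((V △ Z) ∩ Z) = {1,2,3,4,5,6,7,12,13}
((X − W) △ ((W ∪ V) △ X)) ∪ (W ∪ ((V △ Z) ∩ Z)) = {1,2,3,4,5,6,7,8,9,10,11,12,13}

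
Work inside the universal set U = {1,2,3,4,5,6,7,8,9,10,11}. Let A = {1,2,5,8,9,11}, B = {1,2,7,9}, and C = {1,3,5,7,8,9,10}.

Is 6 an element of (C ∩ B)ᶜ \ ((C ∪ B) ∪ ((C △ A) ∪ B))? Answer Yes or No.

6 ∉ C and 6 ∉ B, so 6 ∉ C ∩ B
6 ∈ (C ∩ B)ᶜ since 6 ∉ (C ∩ B)
6 ∉ C and 6 ∉ B, so 6 ∉ C ∪ B
6 ∉ C and 6 ∉ A, so 6 ∉ C △ A
6 ∉ (C △ A) and 6 ∉ B, so 6 ∉ (C △ A) ∪ B
6 ∉ (C ∪ B) and 6 ∉ ((C △ A) ∪ B), so 6 ∉ (C ∪ B) ∪ ((C △ A) ∪ B)
6 ∈ (C ∩ B)ᶜ and 6 ∉ ((C ∪ B) ∪ ((C △ A) ∪ B)), so 6 ∈ (C ∩ B)ᶜ \ ((C ∪ B) ∪ ((C △ A) ∪ B))

Yes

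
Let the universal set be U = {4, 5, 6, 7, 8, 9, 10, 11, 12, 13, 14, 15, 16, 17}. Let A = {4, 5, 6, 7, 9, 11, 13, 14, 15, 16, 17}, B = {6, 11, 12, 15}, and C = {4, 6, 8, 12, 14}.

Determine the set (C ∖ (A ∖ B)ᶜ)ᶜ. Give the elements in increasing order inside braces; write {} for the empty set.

{5, 6, 7, 8, 9, 10, 11, 12, 13, 15, 16, 17}

A ∖ B = {4, 5, 7, 9, 13, 14, 16, 17}
(A ∖ B)ᶜ = {6, 8, 10, 11, 12, 15}
C ∖ (A ∖ B)ᶜ = {4, 14}
(C ∖ (A ∖ B)ᶜ)ᶜ = {5, 6, 7, 8, 9, 10, 11, 12, 13, 15, 16, 17}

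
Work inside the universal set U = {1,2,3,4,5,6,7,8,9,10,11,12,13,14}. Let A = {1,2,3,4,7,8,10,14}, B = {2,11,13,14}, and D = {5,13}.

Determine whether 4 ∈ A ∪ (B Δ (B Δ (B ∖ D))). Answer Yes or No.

4 ∉ B and 4 ∉ D, so 4 ∉ B ∖ D
4 ∉ B and 4 ∉ (B ∖ D), so 4 ∉ B Δ (B ∖ D)
4 ∉ B and 4 ∉ (B Δ (B ∖ D)), so 4 ∉ B Δ (B Δ (B ∖ D))
4 ∈ A and 4 ∉ (B Δ (B Δ (B ∖ D))), so 4 ∈ A ∪ (B Δ (B Δ (B ∖ D)))

Yes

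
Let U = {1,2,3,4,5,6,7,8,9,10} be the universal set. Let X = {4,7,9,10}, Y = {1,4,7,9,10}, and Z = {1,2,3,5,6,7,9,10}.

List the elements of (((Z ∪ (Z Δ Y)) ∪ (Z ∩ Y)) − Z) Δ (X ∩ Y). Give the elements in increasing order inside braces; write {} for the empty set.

{7,9,10}

Z Δ Y = {2,3,4,5,6}
Z ∪ (Z Δ Y) = {1,2,3,4,5,6,7,9,10}
Z ∩ Y = {1,7,9,10}
(Z ∪ (Z Δ Y)) ∪ (Z ∩ Y) = {1,2,3,4,5,6,7,9,10}
((Z ∪ (Z Δ Y)) ∪ (Z ∩ Y)) − Z = {4}
X ∩ Y = {4,7,9,10}
(((Z ∪ (Z Δ Y)) ∪ (Z ∩ Y)) − Z) Δ (X ∩ Y) = {7,9,10}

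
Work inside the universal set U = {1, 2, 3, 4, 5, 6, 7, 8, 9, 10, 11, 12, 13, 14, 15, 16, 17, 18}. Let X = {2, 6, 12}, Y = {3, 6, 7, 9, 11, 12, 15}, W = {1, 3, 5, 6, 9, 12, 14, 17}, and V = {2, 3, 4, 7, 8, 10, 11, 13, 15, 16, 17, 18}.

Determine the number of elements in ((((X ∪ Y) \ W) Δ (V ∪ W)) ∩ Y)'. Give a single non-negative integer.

X ∪ Y = {2, 3, 6, 7, 9, 11, 12, 15}
(X ∪ Y) \ W = {2, 7, 11, 15}
V ∪ W = {1, 2, 3, 4, 5, 6, 7, 8, 9, 10, 11, 12, 13, 14, 15, 16, 17, 18}
((X ∪ Y) \ W) Δ (V ∪ W) = {1, 3, 4, 5, 6, 8, 9, 10, 12, 13, 14, 16, 17, 18}
(((X ∪ Y) \ W) Δ (V ∪ W)) ∩ Y = {3, 6, 9, 12}
((((X ∪ Y) \ W) Δ (V ∪ W)) ∩ Y)' = {1, 2, 4, 5, 7, 8, 10, 11, 13, 14, 15, 16, 17, 18}
|((((X ∪ Y) \ W) Δ (V ∪ W)) ∩ Y)'| = 14

14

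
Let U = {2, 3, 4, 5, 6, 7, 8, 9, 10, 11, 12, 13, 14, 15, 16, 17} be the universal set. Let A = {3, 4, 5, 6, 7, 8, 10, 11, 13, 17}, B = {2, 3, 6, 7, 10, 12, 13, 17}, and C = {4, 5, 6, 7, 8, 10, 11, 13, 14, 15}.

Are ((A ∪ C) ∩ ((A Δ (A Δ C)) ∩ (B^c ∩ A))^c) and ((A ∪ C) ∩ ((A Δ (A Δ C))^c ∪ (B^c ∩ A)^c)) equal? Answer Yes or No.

Yes

A ∪ C = {3, 4, 5, 6, 7, 8, 10, 11, 13, 14, 15, 17}
A Δ C = {3, 14, 15, 17}
A Δ (A Δ C) = {4, 5, 6, 7, 8, 10, 11, 13, 14, 15}
B^c = {4, 5, 8, 9, 11, 14, 15, 16}
B^c ∩ A = {4, 5, 8, 11}
(A Δ (A Δ C)) ∩ (B^c ∩ A) = {4, 5, 8, 11}
((A Δ (A Δ C)) ∩ (B^c ∩ A))^c = {2, 3, 6, 7, 9, 10, 12, 13, 14, 15, 16, 17}
(A ∪ C) ∩ ((A Δ (A Δ C)) ∩ (B^c ∩ A))^c = {3, 6, 7, 10, 13, 14, 15, 17}
(A Δ (A Δ C))^c = {2, 3, 9, 12, 16, 17}
(B^c ∩ A)^c = {2, 3, 6, 7, 9, 10, 12, 13, 14, 15, 16, 17}
(A Δ (A Δ C))^c ∪ (B^c ∩ A)^c = {2, 3, 6, 7, 9, 10, 12, 13, 14, 15, 16, 17}
(A ∪ C) ∩ ((A Δ (A Δ C))^c ∪ (B^c ∩ A)^c) = {3, 6, 7, 10, 13, 14, 15, 17}
Both equal {3, 6, 7, 10, 13, 14, 15, 17}, so (A ∪ C) ∩ ((A Δ (A Δ C)) ∩ (B^c ∩ A))^c = (A ∪ C) ∩ ((A Δ (A Δ C))^c ∪ (B^c ∩ A)^c).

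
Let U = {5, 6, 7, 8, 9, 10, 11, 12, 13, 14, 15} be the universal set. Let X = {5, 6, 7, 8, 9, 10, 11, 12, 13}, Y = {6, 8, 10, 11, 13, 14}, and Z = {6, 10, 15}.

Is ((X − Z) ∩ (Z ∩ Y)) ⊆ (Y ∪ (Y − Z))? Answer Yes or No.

Yes

X − Z = {5, 7, 8, 9, 11, 12, 13}
Z ∩ Y = {6, 10}
(X − Z) ∩ (Z ∩ Y) = {}
Y − Z = {8, 11, 13, 14}
Y ∪ (Y − Z) = {6, 8, 10, 11, 13, 14}
Every element of {} is in {6, 8, 10, 11, 13, 14}, so (X − Z) ∩ (Z ∩ Y) ⊆ Y ∪ (Y − Z).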